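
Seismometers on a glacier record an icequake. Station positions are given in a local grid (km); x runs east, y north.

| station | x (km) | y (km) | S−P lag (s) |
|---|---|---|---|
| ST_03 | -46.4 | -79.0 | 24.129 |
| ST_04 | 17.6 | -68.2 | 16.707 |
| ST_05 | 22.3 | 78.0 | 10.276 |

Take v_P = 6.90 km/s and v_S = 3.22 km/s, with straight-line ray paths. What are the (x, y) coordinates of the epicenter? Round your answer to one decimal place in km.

55.2 km east, 25.4 km north

Distance from S−P lag: d = Δt · v_P v_S / (v_P − v_S) = Δt · (6.90·3.22)/(6.90−3.22) ≈ 6.0375·Δt.
So d_ST_03 = 145.68, d_ST_04 = 100.87, d_ST_05 = 62.04 km.
Circle about each station: (x + 46.4)² + (y + 79.0)² = 145.68²; (x − 17.6)² + (y + 68.2)² = 100.87²; (x − 22.3)² + (y − 78.0)² = 62.04².
Subtracting pairs of circle equations eliminates x²+y² and gives linear equations (the radical axes):
128.0 x + 21.6 y = 7614.95
137.4 x + 314.0 y = 15561.03
Solving the 2×2 system: x ≈ 55.2, y ≈ 25.4 km.
Check against ST_03 (with the unrounded x, y): √((x + 46.4)²+(y + 79.0)²) = 145.68 ≈ 145.68 km. ✓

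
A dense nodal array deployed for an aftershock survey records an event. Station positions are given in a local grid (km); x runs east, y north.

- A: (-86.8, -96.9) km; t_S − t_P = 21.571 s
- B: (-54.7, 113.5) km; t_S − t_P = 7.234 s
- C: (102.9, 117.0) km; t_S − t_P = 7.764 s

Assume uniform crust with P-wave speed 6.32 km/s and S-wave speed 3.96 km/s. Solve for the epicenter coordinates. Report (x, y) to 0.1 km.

x ≈ 21.5 km, y ≈ 104.6 km

Distance from S−P lag: d = Δt · v_P v_S / (v_P − v_S) = Δt · (6.32·3.96)/(6.32−3.96) ≈ 10.6047·Δt.
So d_A = 228.75, d_B = 76.71, d_C = 82.34 km.
Circle about each station: (x + 86.8)² + (y + 96.9)² = 228.75²; (x + 54.7)² + (y − 113.5)² = 76.71²; (x − 102.9)² + (y − 117.0)² = 82.34².
Subtracting the A equation from the B and C equations removes the quadratic terms:
64.2 x + 420.8 y = 45392.63
379.4 x + 427.8 y = 52900.25
Solving the 2×2 system: x ≈ 21.5, y ≈ 104.6 km.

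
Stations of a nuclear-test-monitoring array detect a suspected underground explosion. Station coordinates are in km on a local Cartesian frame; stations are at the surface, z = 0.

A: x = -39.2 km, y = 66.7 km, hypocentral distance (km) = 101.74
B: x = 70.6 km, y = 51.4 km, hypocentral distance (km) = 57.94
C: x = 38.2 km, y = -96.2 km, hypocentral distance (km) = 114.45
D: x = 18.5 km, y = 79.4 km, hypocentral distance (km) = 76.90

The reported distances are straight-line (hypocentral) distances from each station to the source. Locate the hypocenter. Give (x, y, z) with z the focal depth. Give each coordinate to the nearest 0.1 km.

(41.2, 13.5, 32.5)

Each station gives a sphere (x−x_i)² + (y−y_i)² + z² = d_i² (stations at z=0).
Subtracting the A sphere from B and C: z² cancels, leaving linear equations in x and y:
219.6 x − 30.6 y = 8634.77
154.8 x − 325.8 y = 1980.38
Solving: x ≈ 41.201, y ≈ 13.498 km (keep extra digits for the depth step; rounded: 41.2, 13.5).
Then from the A sphere: z² = 101.74² − (x + 39.2)² − (y − 66.7)² with x = 41.201, y = 13.498, so z ≈ 32.500 ≈ 32.5 km.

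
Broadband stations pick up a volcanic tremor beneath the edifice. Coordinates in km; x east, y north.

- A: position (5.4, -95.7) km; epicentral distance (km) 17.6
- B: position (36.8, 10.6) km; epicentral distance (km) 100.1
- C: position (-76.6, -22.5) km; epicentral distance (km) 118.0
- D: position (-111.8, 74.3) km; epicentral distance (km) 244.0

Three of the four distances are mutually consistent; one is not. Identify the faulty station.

D

Solve using three stations at a time. Using A, B, C (subtract circle equations pairwise → linear system) gives (x, y) ≈ (21.3, -88.3).
Distances from that point to each station vs reported:
  A: calculated 17.6 vs reported 17.6 → residual 0.0 km
  B: calculated 100.1 vs reported 100.1 → residual 0.0 km
  C: calculated 118.0 vs reported 118.0 → residual 0.0 km
  D: calculated 210.2 vs reported 244.0 → residual 33.8 km
A, B, C are mutually consistent (residuals ≈ 0); D is off by 33.8 km.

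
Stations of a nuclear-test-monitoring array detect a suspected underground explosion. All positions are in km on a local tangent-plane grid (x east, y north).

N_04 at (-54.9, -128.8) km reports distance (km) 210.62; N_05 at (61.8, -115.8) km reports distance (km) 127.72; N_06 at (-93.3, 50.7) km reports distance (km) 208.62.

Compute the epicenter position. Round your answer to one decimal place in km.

x ≈ 109.7 km, y ≈ 2.6 km

Circle about each station: (x + 54.9)² + (y + 128.8)² = 210.62²; (x − 61.8)² + (y + 115.8)² = 127.72²; (x + 93.3)² + (y − 50.7)² = 208.62².
Subtracting pairs of circle equations eliminates x²+y² and gives linear equations (the radical axes):
233.4 x + 26.0 y = 25673.82
-76.8 x + 359.0 y = -7489.59
Solving the 2×2 system: x ≈ 109.7, y ≈ 2.6 km.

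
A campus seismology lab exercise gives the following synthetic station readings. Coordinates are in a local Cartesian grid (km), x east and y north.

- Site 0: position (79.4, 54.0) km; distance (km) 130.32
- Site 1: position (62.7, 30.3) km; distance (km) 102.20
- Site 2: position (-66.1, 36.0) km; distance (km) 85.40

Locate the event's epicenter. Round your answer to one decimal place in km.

Circle about each station: (x − 79.4)² + (y − 54.0)² = 130.32²; (x − 62.7)² + (y − 30.3)² = 102.20²; (x + 66.1)² + (y − 36.0)² = 85.40².
Subtracting pairs of circle equations eliminates x²+y² and gives linear equations (the radical axes):
-33.4 x − 47.4 y = 2167.48
-291.0 x − 36.0 y = 6134.99
Solving the 2×2 system: x ≈ -16.9, y ≈ -33.8 km.
Check against Site 0 (with the unrounded x, y): √((x − 79.4)²+(y − 54.0)²) = 130.33 ≈ 130.32 km. ✓

x ≈ -16.9 km, y ≈ -33.8 km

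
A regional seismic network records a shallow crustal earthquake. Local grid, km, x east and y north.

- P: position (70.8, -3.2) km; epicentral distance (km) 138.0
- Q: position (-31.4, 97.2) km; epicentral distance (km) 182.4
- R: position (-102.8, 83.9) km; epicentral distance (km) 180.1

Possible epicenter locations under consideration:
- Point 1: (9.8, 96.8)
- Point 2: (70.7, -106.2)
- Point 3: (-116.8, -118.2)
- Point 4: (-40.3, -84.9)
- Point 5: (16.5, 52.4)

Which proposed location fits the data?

For each candidate, compare |candidate − station| to the reported distance:
Point 1: residuals P 20.9, Q 141.2, R 66.8 → max 141.2 km
Point 2: residuals P 35.0, Q 45.2, R 77.3 → max 77.3 km
Point 3: residuals P 82.0, Q 49.3, R 22.5 → max 82.0 km
Point 4: residuals P 0.1, Q 0.1, R 0.1 → max 0.1 km
Point 5: residuals P 60.3, Q 116.8, R 56.7 → max 116.8 km
Only Point 4 has all residuals ≈ 0.

Point 4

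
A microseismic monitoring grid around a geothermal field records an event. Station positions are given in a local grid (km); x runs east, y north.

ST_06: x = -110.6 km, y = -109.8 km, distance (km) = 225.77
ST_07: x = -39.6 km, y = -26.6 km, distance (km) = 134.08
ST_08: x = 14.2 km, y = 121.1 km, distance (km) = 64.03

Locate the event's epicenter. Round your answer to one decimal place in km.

Circle about each station: (x + 110.6)² + (y + 109.8)² = 225.77²; (x + 39.6)² + (y + 26.6)² = 134.08²; (x − 14.2)² + (y − 121.1)² = 64.03².
Subtracting the ST_06 equation from the ST_07 and ST_08 equations removes the quadratic terms:
142.0 x + 166.4 y = 10981.97
249.6 x + 461.8 y = 37450.70
Solving the 2×2 system: x ≈ -48.3, y ≈ 107.2 km.

-48.3 km east, 107.2 km north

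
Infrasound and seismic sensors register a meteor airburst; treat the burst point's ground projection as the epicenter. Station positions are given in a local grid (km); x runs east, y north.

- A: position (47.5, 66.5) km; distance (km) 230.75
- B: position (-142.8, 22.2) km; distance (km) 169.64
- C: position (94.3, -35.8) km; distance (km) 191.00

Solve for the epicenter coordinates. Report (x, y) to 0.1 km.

-71.0 km east, -131.5 km north

Circle about each station: (x − 47.5)² + (y − 66.5)² = 230.75²; (x + 142.8)² + (y − 22.2)² = 169.64²; (x − 94.3)² + (y + 35.8)² = 191.00².
Subtracting the A equation from the B and C equations removes the quadratic terms:
-380.6 x − 88.6 y = 38674.01
93.6 x − 204.6 y = 20260.19
Solving the 2×2 system: x ≈ -71.0, y ≈ -131.5 km.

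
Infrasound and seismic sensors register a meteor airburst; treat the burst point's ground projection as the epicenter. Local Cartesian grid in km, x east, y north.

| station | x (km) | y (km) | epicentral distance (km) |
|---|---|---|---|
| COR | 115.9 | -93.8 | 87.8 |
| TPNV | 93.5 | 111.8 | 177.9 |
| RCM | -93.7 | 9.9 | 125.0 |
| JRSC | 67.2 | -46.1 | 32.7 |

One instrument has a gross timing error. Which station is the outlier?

RCM

Solve using three stations at a time. Using COR, TPNV, JRSC (subtract circle equations pairwise → linear system) gives (x, y) ≈ (36.4, -56.7).
Distances from that point to each station vs reported:
  COR: calculated 87.7 vs reported 87.8 → residual 0.1 km
  TPNV: calculated 177.9 vs reported 177.9 → residual 0.0 km
  RCM: calculated 146.1 vs reported 125.0 → residual 21.1 km
  JRSC: calculated 32.6 vs reported 32.7 → residual 0.1 km
COR, TPNV, JRSC are mutually consistent (residuals ≈ 0); RCM is off by 21.1 km.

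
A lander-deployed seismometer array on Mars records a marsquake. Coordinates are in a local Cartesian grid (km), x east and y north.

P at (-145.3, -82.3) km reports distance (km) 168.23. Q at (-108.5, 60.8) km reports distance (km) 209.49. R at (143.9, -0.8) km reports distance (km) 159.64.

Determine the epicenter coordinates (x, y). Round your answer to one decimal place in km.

Circle about each station: (x + 145.3)² + (y + 82.3)² = 168.23²; (x + 108.5)² + (y − 60.8)² = 209.49²; (x − 143.9)² + (y + 0.8)² = 159.64².
Subtracting the P equation from the Q and R equations removes the quadratic terms:
73.6 x + 286.2 y = -28001.22
578.4 x + 163.0 y = -4361.13
Solving the 2×2 system: x ≈ 21.6, y ≈ -103.4 km.

x ≈ 21.6 km, y ≈ -103.4 km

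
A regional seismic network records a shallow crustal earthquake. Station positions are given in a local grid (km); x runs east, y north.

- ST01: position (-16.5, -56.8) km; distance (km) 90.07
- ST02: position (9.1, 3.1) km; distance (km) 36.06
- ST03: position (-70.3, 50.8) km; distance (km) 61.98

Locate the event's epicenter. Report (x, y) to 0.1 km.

(-10.9, 33.1)

Circle about each station: (x + 16.5)² + (y + 56.8)² = 90.07²; (x − 9.1)² + (y − 3.1)² = 36.06²; (x + 70.3)² + (y − 50.8)² = 61.98².
Subtracting the ST01 equation from the ST02 and ST03 equations removes the quadratic terms:
51.2 x + 119.8 y = 3406.21
-107.6 x + 215.2 y = 8295.32
Solving the 2×2 system: x ≈ -10.9, y ≈ 33.1 km.
Check against ST01 (with the unrounded x, y): √((x + 16.5)²+(y + 56.8)²) = 90.07 ≈ 90.07 km. ✓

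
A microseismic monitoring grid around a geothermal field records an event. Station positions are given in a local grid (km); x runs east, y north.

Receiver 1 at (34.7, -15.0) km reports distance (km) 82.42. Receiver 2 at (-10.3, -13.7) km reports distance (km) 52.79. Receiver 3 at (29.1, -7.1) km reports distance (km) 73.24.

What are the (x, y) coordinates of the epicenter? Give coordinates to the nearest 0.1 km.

-30.9 km east, 34.9 km north

Circle about each station: (x − 34.7)² + (y + 15.0)² = 82.42²; (x + 10.3)² + (y + 13.7)² = 52.79²; (x − 29.1)² + (y + 7.1)² = 73.24².
Subtracting pairs of circle equations eliminates x²+y² and gives linear equations (the radical axes):
-90.0 x + 2.6 y = 2870.96
-11.2 x + 15.8 y = 897.09
Solving the 2×2 system: x ≈ -30.9, y ≈ 34.9 km.
Check against Receiver 1 (with the unrounded x, y): √((x − 34.7)²+(y + 15.0)²) = 82.40 ≈ 82.42 km. ✓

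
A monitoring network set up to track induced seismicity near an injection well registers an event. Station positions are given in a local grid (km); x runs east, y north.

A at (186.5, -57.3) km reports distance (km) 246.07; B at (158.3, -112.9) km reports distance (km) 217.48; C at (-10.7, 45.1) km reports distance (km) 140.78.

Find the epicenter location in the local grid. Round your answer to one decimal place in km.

(-57.7, -87.6)

Circle about each station: (x − 186.5)² + (y + 57.3)² = 246.07²; (x − 158.3)² + (y + 112.9)² = 217.48²; (x + 10.7)² + (y − 45.1)² = 140.78².
Subtracting the A equation from the B and C equations removes the quadratic terms:
-56.4 x − 111.2 y = 12992.65
-394.4 x + 204.8 y = 4814.40
Solving the 2×2 system: x ≈ -57.7, y ≈ -87.6 km.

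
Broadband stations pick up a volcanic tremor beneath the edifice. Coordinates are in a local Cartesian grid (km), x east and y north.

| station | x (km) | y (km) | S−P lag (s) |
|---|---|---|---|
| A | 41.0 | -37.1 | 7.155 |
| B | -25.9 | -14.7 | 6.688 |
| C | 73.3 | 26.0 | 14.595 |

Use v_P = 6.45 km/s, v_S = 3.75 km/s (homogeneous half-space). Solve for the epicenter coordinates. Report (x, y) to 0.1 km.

-12.1 km east, -73.0 km north

Distance from S−P lag: d = Δt · v_P v_S / (v_P − v_S) = Δt · (6.45·3.75)/(6.45−3.75) ≈ 8.9583·Δt.
So d_A = 64.10, d_B = 59.91, d_C = 130.75 km.
Circle about each station: (x − 41.0)² + (y + 37.1)² = 64.10²; (x + 25.9)² + (y + 14.7)² = 59.91²; (x − 73.3)² + (y − 26.0)² = 130.75².
Subtracting the A equation from the B and C equations removes the quadratic terms:
-133.8 x + 44.8 y = -1650.91
64.6 x + 126.2 y = -9995.27
Solving the 2×2 system: x ≈ -12.1, y ≈ -73.0 km.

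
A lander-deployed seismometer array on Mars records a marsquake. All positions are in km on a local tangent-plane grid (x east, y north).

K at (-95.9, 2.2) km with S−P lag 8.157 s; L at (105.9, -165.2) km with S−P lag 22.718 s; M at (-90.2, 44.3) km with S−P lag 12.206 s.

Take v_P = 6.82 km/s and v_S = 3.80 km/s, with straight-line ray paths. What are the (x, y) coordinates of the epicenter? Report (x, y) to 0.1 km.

Distance from S−P lag: d = Δt · v_P v_S / (v_P − v_S) = Δt · (6.82·3.80)/(6.82−3.80) ≈ 8.5815·Δt.
So d_K = 70.00, d_L = 194.95, d_M = 104.75 km.
Circle about each station: (x + 95.9)² + (y − 2.2)² = 70.00²; (x − 105.9)² + (y + 165.2)² = 194.95²; (x + 90.2)² + (y − 44.3)² = 104.75².
Subtracting the K equation from the L and M equations removes the quadratic terms:
403.6 x − 334.8 y = -3801.30
11.4 x + 84.2 y = -5175.68
Solving the 2×2 system: x ≈ -54.3, y ≈ -54.1 km.

(-54.3, -54.1)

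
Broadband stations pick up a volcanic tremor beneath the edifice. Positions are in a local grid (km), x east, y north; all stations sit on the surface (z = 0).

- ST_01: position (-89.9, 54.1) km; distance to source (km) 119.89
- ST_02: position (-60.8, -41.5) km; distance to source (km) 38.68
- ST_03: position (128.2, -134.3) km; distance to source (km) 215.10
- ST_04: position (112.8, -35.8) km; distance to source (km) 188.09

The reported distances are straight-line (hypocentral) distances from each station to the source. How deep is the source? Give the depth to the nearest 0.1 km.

Each station gives a sphere (x−x_i)² + (y−y_i)² + z² = d_i² (stations at z=0).
Subtracting the ST_01 sphere from ST_02 and ST_03: z² cancels, leaving linear equations in x and y:
58.2 x − 191.2 y = 7287.54
436.2 x − 376.8 y = -8431.49
Solving: x ≈ -70.895, y ≈ -59.695 km (keep extra digits for the depth step; rounded: -70.9, -59.7).
Then from the ST_01 sphere: z² = 119.89² − (x + 89.9)² − (y − 54.1)² with x = -70.895, y = -59.695, so z ≈ 32.606 ≈ 32.6 km.

depth ≈ 32.6 km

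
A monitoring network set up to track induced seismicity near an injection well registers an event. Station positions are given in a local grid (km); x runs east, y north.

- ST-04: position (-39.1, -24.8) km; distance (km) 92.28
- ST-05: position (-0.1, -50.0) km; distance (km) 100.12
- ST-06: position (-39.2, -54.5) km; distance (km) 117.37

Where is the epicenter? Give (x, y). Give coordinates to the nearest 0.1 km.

x ≈ 16.7 km, y ≈ 48.7 km

Circle about each station: (x + 39.1)² + (y + 24.8)² = 92.28²; (x + 0.1)² + (y + 50.0)² = 100.12²; (x + 39.2)² + (y + 54.5)² = 117.37².
Subtracting the ST-04 equation from the ST-05 and ST-06 equations removes the quadratic terms:
78.0 x − 50.4 y = -1152.26
-0.2 x − 59.4 y = -2897.08
Solving the 2×2 system: x ≈ 16.7, y ≈ 48.7 km.
Check against ST-04 (with the unrounded x, y): √((x + 39.1)²+(y + 24.8)²) = 92.30 ≈ 92.28 km. ✓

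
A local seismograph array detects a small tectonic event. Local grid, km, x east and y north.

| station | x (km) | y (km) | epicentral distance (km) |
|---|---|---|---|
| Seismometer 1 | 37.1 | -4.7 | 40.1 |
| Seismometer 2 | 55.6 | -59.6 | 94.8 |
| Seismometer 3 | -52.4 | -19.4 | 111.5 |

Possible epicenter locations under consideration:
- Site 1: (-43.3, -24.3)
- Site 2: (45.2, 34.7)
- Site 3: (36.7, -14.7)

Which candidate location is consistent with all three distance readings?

Site 2

For each candidate, compare |candidate − station| to the reported distance:
Site 1: residuals Seismometer 1 42.7, Seismometer 2 10.2, Seismometer 3 101.2 → max 101.2 km
Site 2: residuals Seismometer 1 0.1, Seismometer 2 0.1, Seismometer 3 0.1 → max 0.1 km
Site 3: residuals Seismometer 1 30.1, Seismometer 2 46.1, Seismometer 3 22.3 → max 46.1 km
Only Site 2 has all residuals ≈ 0.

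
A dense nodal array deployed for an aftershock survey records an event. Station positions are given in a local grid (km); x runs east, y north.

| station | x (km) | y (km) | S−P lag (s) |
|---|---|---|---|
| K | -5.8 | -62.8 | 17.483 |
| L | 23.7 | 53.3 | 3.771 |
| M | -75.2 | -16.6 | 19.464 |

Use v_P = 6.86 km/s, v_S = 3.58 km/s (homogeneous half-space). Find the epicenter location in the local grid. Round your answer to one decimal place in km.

51.9 km east, 54.7 km north

Distance from S−P lag: d = Δt · v_P v_S / (v_P − v_S) = Δt · (6.86·3.58)/(6.86−3.58) ≈ 7.4874·Δt.
So d_K = 130.90, d_L = 28.24, d_M = 145.74 km.
Circle about each station: (x + 5.8)² + (y + 62.8)² = 130.90²; (x − 23.7)² + (y − 53.3)² = 28.24²; (x + 75.2)² + (y + 16.6)² = 145.74².
Subtracting pairs of circle equations eliminates x²+y² and gives linear equations (the radical axes):
59.0 x + 232.2 y = 15762.41
-138.8 x + 92.4 y = -2152.22
Solving the 2×2 system: x ≈ 51.9, y ≈ 54.7 km.
Check against K (with the unrounded x, y): √((x + 5.8)²+(y + 62.8)²) = 130.90 ≈ 130.90 km. ✓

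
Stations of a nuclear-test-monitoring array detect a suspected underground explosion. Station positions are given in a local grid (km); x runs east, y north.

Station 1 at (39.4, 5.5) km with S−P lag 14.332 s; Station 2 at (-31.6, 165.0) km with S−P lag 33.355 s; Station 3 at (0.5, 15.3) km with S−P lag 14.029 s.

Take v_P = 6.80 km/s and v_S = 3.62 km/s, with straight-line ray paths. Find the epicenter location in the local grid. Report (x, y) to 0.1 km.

Distance from S−P lag: d = Δt · v_P v_S / (v_P − v_S) = Δt · (6.80·3.62)/(6.80−3.62) ≈ 7.7409·Δt.
So d_Station 1 = 110.94, d_Station 2 = 258.20, d_Station 3 = 108.60 km.
Circle about each station: (x − 39.4)² + (y − 5.5)² = 110.94²; (x + 31.6)² + (y − 165.0)² = 258.20²; (x − 0.5)² + (y − 15.3)² = 108.60².
Subtracting the Station 1 equation from the Station 2 and Station 3 equations removes the quadratic terms:
-142.0 x + 319.0 y = -27718.61
-77.8 x + 19.6 y = -834.55
Solving the 2×2 system: x ≈ -12.6, y ≈ -92.5 km.
Check against Station 1 (with the unrounded x, y): √((x − 39.4)²+(y − 5.5)²) = 110.92 ≈ 110.94 km. ✓

-12.6 km east, -92.5 km north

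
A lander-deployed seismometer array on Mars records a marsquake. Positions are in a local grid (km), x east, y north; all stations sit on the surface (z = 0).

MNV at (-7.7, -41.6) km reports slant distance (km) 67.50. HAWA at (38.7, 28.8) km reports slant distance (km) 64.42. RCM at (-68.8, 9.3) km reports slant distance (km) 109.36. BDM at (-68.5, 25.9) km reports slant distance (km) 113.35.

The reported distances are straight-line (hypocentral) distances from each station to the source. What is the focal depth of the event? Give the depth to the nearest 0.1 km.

Each station gives a sphere (x−x_i)² + (y−y_i)² + z² = d_i² (stations at z=0).
Subtracting the MNV sphere from HAWA and RCM: z² cancels, leaving linear equations in x and y:
92.8 x + 140.8 y = 943.59
-122.2 x + 101.8 y = -4373.28
Solving: x ≈ 26.707, y ≈ -10.901 km (keep extra digits for the depth step; rounded: 26.7, -10.9).
Then from the MNV sphere: z² = 67.50² − (x + 7.7)² − (y + 41.6)² with x = 26.707, y = -10.901, so z ≈ 49.295 ≈ 49.3 km.
Check against BDM (with the unrounded solution): distance 113.35 ≈ 113.35 km. ✓

49.3 km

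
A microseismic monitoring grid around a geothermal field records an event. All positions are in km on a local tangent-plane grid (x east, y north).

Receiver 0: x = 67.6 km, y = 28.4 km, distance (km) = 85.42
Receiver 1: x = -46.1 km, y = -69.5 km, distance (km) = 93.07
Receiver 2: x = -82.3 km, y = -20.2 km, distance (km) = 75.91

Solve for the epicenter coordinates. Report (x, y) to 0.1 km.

Circle about each station: (x − 67.6)² + (y − 28.4)² = 85.42²; (x + 46.1)² + (y + 69.5)² = 93.07²; (x + 82.3)² + (y + 20.2)² = 75.91².
Subtracting the Receiver 0 equation from the Receiver 1 and Receiver 2 equations removes the quadratic terms:
-227.4 x − 195.8 y = 213.69
-299.8 x − 97.2 y = 3339.26
Solving the 2×2 system: x ≈ -17.3, y ≈ 19.0 km.
Check against Receiver 0 (with the unrounded x, y): √((x − 67.6)²+(y − 28.4)²) = 85.42 ≈ 85.42 km. ✓

-17.3 km east, 19.0 km north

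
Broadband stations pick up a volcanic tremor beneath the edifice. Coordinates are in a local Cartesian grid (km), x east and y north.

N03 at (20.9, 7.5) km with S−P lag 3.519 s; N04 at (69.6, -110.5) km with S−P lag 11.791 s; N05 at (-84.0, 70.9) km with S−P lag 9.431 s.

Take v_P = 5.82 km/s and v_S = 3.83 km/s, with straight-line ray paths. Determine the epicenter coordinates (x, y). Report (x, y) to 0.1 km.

-14.9 km east, -9.0 km north

Distance from S−P lag: d = Δt · v_P v_S / (v_P − v_S) = Δt · (5.82·3.83)/(5.82−3.83) ≈ 11.2013·Δt.
So d_N03 = 39.42, d_N04 = 132.07, d_N05 = 105.64 km.
Circle about each station: (x − 20.9)² + (y − 7.5)² = 39.42²; (x − 69.6)² + (y + 110.5)² = 132.07²; (x + 84.0)² + (y − 70.9)² = 105.64².
Subtracting pairs of circle equations eliminates x²+y² and gives linear equations (the radical axes):
97.4 x − 236.0 y = 672.80
-209.8 x + 126.8 y = 1983.88
Solving the 2×2 system: x ≈ -14.9, y ≈ -9.0 km.
Check against N03 (with the unrounded x, y): √((x − 20.9)²+(y − 7.5)²) = 39.41 ≈ 39.42 km. ✓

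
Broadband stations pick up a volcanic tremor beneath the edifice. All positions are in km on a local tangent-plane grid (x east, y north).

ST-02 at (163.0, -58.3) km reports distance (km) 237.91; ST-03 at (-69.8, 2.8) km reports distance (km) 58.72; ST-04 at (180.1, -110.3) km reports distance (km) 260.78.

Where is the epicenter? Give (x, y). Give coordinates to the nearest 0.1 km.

(-74.9, -55.7)

Circle about each station: (x − 163.0)² + (y + 58.3)² = 237.91²; (x + 69.8)² + (y − 2.8)² = 58.72²; (x − 180.1)² + (y + 110.3)² = 260.78².
Subtracting the ST-02 equation from the ST-03 and ST-04 equations removes the quadratic terms:
-465.6 x + 122.2 y = 28065.12
34.2 x − 104.0 y = 3229.17
Solving the 2×2 system: x ≈ -74.9, y ≈ -55.7 km.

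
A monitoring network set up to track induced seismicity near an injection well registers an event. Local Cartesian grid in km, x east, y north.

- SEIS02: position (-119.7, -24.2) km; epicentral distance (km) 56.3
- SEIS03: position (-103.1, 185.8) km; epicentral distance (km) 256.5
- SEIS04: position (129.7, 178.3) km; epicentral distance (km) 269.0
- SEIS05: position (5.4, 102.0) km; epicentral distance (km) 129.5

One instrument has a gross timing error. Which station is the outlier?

Solve using three stations at a time. Using SEIS02, SEIS04, SEIS05 (subtract circle equations pairwise → linear system) gives (x, y) ≈ (-66.6, -5.6).
Distances from that point to each station vs reported:
  SEIS02: calculated 56.3 vs reported 56.3 → residual 0.0 km
  SEIS03: calculated 194.9 vs reported 256.5 → residual 61.6 km
  SEIS04: calculated 269.0 vs reported 269.0 → residual 0.0 km
  SEIS05: calculated 129.5 vs reported 129.5 → residual 0.0 km
SEIS02, SEIS04, SEIS05 are mutually consistent (residuals ≈ 0); SEIS03 is off by 61.6 km.

SEIS03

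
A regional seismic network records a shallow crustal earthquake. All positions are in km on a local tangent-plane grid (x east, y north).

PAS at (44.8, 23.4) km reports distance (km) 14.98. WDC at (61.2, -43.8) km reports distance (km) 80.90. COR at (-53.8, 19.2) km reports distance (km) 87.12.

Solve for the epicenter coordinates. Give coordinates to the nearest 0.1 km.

x ≈ 32.4 km, y ≈ 31.8 km

Circle about each station: (x − 44.8)² + (y − 23.4)² = 14.98²; (x − 61.2)² + (y + 43.8)² = 80.90²; (x + 53.8)² + (y − 19.2)² = 87.12².
Subtracting pairs of circle equations eliminates x²+y² and gives linear equations (the radical axes):
32.8 x − 134.4 y = -3211.13
-197.2 x − 8.4 y = -6657.01
Solving the 2×2 system: x ≈ 32.4, y ≈ 31.8 km.
Check against PAS (with the unrounded x, y): √((x − 44.8)²+(y − 23.4)²) = 14.97 ≈ 14.98 km. ✓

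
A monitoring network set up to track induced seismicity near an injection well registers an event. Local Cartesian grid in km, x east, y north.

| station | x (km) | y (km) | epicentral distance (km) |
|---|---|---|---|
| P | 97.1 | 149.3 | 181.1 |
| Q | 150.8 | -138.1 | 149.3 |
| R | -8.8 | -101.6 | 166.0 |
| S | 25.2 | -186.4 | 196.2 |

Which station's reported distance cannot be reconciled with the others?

Solve using three stations at a time. Using P, R, S (subtract circle equations pairwise → linear system) gives (x, y) ≈ (139.5, -26.9).
Distances from that point to each station vs reported:
  P: calculated 181.2 vs reported 181.1 → residual 0.1 km
  Q: calculated 111.8 vs reported 149.3 → residual 37.5 km
  R: calculated 166.1 vs reported 166.0 → residual 0.1 km
  S: calculated 196.3 vs reported 196.2 → residual 0.1 km
P, R, S are mutually consistent (residuals ≈ 0); Q is off by 37.5 km.

Q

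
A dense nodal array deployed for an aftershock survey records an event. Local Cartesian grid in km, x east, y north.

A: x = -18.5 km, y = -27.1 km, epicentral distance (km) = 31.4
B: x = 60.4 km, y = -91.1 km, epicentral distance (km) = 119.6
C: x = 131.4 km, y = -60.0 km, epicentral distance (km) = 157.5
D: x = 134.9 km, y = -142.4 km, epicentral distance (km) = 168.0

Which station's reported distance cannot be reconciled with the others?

Solve using three stations at a time. Using A, B, C (subtract circle equations pairwise → linear system) gives (x, y) ≈ (-12.7, 3.5).
Distances from that point to each station vs reported:
  A: calculated 31.1 vs reported 31.4 → residual 0.3 km
  B: calculated 119.5 vs reported 119.6 → residual 0.1 km
  C: calculated 157.4 vs reported 157.5 → residual 0.1 km
  D: calculated 207.5 vs reported 168.0 → residual 39.5 km
A, B, C are mutually consistent (residuals ≈ 0); D is off by 39.5 km.

D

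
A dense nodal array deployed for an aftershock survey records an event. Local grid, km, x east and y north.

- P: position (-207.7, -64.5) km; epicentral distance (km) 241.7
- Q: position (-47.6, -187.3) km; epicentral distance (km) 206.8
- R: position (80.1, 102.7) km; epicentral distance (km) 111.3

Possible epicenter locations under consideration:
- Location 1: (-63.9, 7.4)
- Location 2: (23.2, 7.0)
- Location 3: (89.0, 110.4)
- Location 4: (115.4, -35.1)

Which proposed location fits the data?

For each candidate, compare |candidate − station| to the reported distance:
Location 1: residuals P 80.9, Q 11.4, R 61.4 → max 80.9 km
Location 2: residuals P 0.0, Q 0.0, R 0.0 → max 0.0 km
Location 3: residuals P 102.7, Q 120.7, R 99.5 → max 120.7 km
Location 4: residuals P 82.7, Q 16.2, R 30.9 → max 82.7 km
Only Location 2 has all residuals ≈ 0.

Location 2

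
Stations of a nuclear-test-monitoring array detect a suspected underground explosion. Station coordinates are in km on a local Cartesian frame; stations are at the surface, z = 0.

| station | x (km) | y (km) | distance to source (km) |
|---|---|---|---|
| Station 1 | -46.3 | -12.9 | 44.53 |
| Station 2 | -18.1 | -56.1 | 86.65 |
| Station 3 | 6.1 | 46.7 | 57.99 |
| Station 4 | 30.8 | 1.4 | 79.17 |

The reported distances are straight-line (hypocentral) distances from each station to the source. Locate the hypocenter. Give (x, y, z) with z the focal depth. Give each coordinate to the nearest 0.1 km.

(-41.0, 23.7, 24.8)

Each station gives a sphere (x−x_i)² + (y−y_i)² + z² = d_i² (stations at z=0).
Subtracting the Station 1 sphere from Station 2 and Station 3: z² cancels, leaving linear equations in x and y:
56.4 x − 86.4 y = -4360.58
104.8 x + 119.2 y = -1471.92
Solving: x ≈ -41.005, y ≈ 23.703 km (keep extra digits for the depth step; rounded: -41.0, 23.7).
Then from the Station 1 sphere: z² = 44.53² − (x + 46.3)² − (y + 12.9)² with x = -41.005, y = 23.703, so z ≈ 24.801 ≈ 24.8 km.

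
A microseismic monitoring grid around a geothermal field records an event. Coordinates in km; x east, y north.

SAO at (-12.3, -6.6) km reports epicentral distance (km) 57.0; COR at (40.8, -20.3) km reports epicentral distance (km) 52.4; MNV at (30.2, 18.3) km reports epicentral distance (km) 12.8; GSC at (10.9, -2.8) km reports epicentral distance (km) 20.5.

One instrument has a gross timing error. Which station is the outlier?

Solve using three stations at a time. Using SAO, COR, MNV (subtract circle equations pairwise → linear system) gives (x, y) ≈ (30.5, 31.1).
Distances from that point to each station vs reported:
  SAO: calculated 57.0 vs reported 57.0 → residual 0.0 km
  COR: calculated 52.4 vs reported 52.4 → residual 0.0 km
  MNV: calculated 12.8 vs reported 12.8 → residual 0.0 km
  GSC: calculated 39.1 vs reported 20.5 → residual 18.6 km
SAO, COR, MNV are mutually consistent (residuals ≈ 0); GSC is off by 18.6 km.

GSC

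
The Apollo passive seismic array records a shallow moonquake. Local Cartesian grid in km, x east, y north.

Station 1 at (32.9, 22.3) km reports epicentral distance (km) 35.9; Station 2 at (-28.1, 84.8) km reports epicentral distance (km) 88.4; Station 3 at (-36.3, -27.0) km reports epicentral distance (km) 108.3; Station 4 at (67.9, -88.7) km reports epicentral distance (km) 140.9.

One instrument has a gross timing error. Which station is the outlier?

Solve using three stations at a time. Using Station 1, Station 2, Station 4 (subtract circle equations pairwise → linear system) gives (x, y) ≈ (53.8, 51.5).
Distances from that point to each station vs reported:
  Station 1: calculated 35.9 vs reported 35.9 → residual 0.0 km
  Station 2: calculated 88.4 vs reported 88.4 → residual 0.0 km
  Station 3: calculated 119.5 vs reported 108.3 → residual 11.2 km
  Station 4: calculated 140.9 vs reported 140.9 → residual 0.0 km
Station 1, Station 2, Station 4 are mutually consistent (residuals ≈ 0); Station 3 is off by 11.2 km.

Station 3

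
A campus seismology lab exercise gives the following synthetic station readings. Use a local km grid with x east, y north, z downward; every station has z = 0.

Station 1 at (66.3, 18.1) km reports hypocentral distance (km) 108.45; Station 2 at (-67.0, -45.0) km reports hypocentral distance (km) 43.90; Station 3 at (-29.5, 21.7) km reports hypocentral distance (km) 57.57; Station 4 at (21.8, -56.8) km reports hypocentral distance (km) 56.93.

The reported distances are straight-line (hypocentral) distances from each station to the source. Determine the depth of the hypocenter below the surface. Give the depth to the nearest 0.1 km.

Each station gives a sphere (x−x_i)² + (y−y_i)² + z² = d_i² (stations at z=0).
Subtracting the Station 1 sphere from Station 2 and Station 3: z² cancels, leaving linear equations in x and y:
-266.6 x − 126.2 y = 11624.89
-191.6 x + 7.2 y = 5064.94
Solving: x ≈ -27.698, y ≈ -33.603 km (keep extra digits for the depth step; rounded: -27.7, -33.6).
Then from the Station 1 sphere: z² = 108.45² − (x − 66.3)² − (y − 18.1)² with x = -27.698, y = -33.603, so z ≈ 15.893 ≈ 15.9 km.
Check against Station 4 (with the unrounded solution): distance 56.93 ≈ 56.93 km. ✓

z ≈ 15.9 km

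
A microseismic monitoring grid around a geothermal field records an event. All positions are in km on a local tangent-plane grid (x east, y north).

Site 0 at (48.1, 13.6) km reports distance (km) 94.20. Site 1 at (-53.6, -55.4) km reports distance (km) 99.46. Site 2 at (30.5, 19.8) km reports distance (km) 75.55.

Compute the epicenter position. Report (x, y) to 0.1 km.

Circle about each station: (x − 48.1)² + (y − 13.6)² = 94.20²; (x + 53.6)² + (y + 55.4)² = 99.46²; (x − 30.5)² + (y − 19.8)² = 75.55².
Subtracting the Site 0 equation from the Site 1 and Site 2 equations removes the quadratic terms:
-203.4 x − 138.0 y = 2424.90
-35.2 x + 12.4 y = 1989.56
Solving the 2×2 system: x ≈ -41.3, y ≈ 43.3 km.

x ≈ -41.3 km, y ≈ 43.3 km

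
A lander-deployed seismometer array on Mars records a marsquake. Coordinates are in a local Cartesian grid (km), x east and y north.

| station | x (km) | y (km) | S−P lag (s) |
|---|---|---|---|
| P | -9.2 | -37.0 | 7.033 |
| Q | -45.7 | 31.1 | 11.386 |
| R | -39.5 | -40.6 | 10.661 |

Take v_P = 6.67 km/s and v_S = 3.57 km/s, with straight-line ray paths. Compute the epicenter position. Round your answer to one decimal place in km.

Distance from S−P lag: d = Δt · v_P v_S / (v_P − v_S) = Δt · (6.67·3.57)/(6.67−3.57) ≈ 7.6813·Δt.
So d_P = 54.02, d_Q = 87.46, d_R = 81.89 km.
Circle about each station: (x + 9.2)² + (y + 37.0)² = 54.02²; (x + 45.7)² + (y − 31.1)² = 87.46²; (x + 39.5)² + (y + 40.6)² = 81.89².
Subtracting pairs of circle equations eliminates x²+y² and gives linear equations (the radical axes):
-73.0 x + 136.2 y = -3129.03
-60.6 x − 7.2 y = -2032.84
Solving the 2×2 system: x ≈ 34.1, y ≈ -4.7 km.

(34.1, -4.7)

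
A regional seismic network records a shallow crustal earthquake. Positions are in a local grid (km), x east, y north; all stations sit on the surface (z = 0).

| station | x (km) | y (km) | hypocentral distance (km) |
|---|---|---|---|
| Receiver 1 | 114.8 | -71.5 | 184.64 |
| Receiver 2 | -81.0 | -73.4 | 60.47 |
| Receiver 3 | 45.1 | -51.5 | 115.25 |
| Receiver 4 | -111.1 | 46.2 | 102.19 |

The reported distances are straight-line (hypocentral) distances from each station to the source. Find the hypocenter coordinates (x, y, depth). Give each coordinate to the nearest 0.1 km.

x ≈ -61.2 km, y ≈ -33.2 km, depth ≈ 40.6 km

Each station gives a sphere (x−x_i)² + (y−y_i)² + z² = d_i² (stations at z=0).
Subtracting the Receiver 1 sphere from Receiver 2 and Receiver 3: z² cancels, leaving linear equations in x and y:
-391.6 x − 3.8 y = 24092.58
-139.4 x + 40.0 y = 7204.34
Solving: x ≈ -61.201, y ≈ -33.179 km (keep extra digits for the depth step; rounded: -61.2, -33.2).
Then from the Receiver 1 sphere: z² = 184.64² − (x − 114.8)² − (y + 71.5)² with x = -61.201, y = -33.179, so z ≈ 40.584 ≈ 40.6 km.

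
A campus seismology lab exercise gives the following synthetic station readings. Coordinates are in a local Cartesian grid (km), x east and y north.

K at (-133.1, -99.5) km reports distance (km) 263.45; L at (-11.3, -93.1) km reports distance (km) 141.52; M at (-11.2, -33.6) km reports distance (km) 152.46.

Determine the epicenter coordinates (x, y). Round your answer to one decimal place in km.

Circle about each station: (x + 133.1)² + (y + 99.5)² = 263.45²; (x + 11.3)² + (y + 93.1)² = 141.52²; (x + 11.2)² + (y + 33.6)² = 152.46².
Subtracting the K equation from the L and M equations removes the quadratic terms:
243.6 x + 12.8 y = 30557.43
243.8 x + 131.8 y = 19800.39
Solving the 2×2 system: x ≈ 130.2, y ≈ -90.6 km.

130.2 km east, -90.6 km north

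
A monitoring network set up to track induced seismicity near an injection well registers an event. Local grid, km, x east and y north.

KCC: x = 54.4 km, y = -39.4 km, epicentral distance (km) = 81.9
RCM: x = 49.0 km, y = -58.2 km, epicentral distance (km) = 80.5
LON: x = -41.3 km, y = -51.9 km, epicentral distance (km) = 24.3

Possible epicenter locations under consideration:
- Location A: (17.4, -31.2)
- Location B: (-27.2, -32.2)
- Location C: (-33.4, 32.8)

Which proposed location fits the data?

Location B

For each candidate, compare |candidate − station| to the reported distance:
Location A: residuals KCC 44.0, RCM 38.9, LON 37.9 → max 44.0 km
Location B: residuals KCC 0.0, RCM 0.0, LON 0.1 → max 0.1 km
Location C: residuals KCC 31.8, RCM 42.3, LON 60.8 → max 60.8 km
Only Location B has all residuals ≈ 0.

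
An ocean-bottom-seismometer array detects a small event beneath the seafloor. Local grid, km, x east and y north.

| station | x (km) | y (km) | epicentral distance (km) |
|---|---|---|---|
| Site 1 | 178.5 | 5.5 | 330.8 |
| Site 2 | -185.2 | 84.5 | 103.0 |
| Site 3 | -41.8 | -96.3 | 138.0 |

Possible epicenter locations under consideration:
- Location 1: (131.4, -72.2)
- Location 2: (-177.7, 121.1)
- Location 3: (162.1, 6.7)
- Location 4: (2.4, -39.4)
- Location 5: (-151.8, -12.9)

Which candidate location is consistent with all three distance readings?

For each candidate, compare |candidate − station| to the reported distance:
Location 1: residuals Site 1 239.9, Site 2 250.3, Site 3 36.9 → max 250.3 km
Location 2: residuals Site 1 43.7, Site 2 65.6, Site 3 118.4 → max 118.4 km
Location 3: residuals Site 1 314.4, Site 2 252.9, Site 3 90.4 → max 314.4 km
Location 4: residuals Site 1 149.1, Site 2 121.8, Site 3 65.9 → max 149.1 km
Location 5: residuals Site 1 0.0, Site 2 0.0, Site 3 0.0 → max 0.0 km
Only Location 5 has all residuals ≈ 0.

Location 5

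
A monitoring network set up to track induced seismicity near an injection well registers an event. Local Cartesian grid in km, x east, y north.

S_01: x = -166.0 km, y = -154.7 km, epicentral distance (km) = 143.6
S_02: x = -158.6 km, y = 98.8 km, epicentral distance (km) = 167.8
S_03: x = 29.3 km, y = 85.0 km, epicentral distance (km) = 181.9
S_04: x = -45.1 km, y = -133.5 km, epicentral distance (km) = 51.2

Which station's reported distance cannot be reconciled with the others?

Solve using three stations at a time. Using S_01, S_03, S_04 (subtract circle equations pairwise → linear system) gives (x, y) ≈ (-41.9, -82.4).
Distances from that point to each station vs reported:
  S_01: calculated 143.6 vs reported 143.6 → residual 0.0 km
  S_02: calculated 215.5 vs reported 167.8 → residual 47.7 km
  S_03: calculated 181.9 vs reported 181.9 → residual 0.0 km
  S_04: calculated 51.2 vs reported 51.2 → residual 0.0 km
S_01, S_03, S_04 are mutually consistent (residuals ≈ 0); S_02 is off by 47.7 km.

S_02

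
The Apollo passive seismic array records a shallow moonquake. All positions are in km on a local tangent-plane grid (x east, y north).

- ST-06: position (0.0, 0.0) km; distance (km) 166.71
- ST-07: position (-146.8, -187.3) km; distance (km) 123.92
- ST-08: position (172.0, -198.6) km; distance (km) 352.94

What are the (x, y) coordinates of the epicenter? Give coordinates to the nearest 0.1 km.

-154.1 km east, -63.6 km north

Circle about each station: x² + y² = 166.71²; (x + 146.8)² + (y + 187.3)² = 123.92²; (x − 172.0)² + (y + 198.6)² = 352.94².
Subtracting pairs of circle equations eliminates x²+y² and gives linear equations (the radical axes):
-293.6 x − 374.6 y = 69067.59
344.0 x − 397.2 y = -27748.46
Solving the 2×2 system: x ≈ -154.1, y ≈ -63.6 km.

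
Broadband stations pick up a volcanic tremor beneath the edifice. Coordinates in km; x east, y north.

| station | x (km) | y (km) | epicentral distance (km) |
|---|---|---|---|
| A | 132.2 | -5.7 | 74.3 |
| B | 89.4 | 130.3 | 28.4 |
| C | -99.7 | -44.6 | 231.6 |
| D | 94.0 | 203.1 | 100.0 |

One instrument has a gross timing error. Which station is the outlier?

Solve using three stations at a time. Using B, C, D (subtract circle equations pairwise → linear system) gives (x, y) ≈ (77.6, 104.5).
Distances from that point to each station vs reported:
  A: calculated 123.0 vs reported 74.3 → residual 48.7 km
  B: calculated 28.4 vs reported 28.4 → residual 0.0 km
  C: calculated 231.6 vs reported 231.6 → residual 0.0 km
  D: calculated 100.0 vs reported 100.0 → residual 0.0 km
B, C, D are mutually consistent (residuals ≈ 0); A is off by 48.7 km.

A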